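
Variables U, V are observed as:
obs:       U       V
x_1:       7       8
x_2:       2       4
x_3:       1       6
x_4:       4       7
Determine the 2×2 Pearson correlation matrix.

Step 1 — column means:
  mean(U) = (7 + 2 + 1 + 4) / 4 = 14/4 = 3.5
  mean(V) = (8 + 4 + 6 + 7) / 4 = 25/4 = 6.25

Step 2 — sample variances and covariances s[i,j] = (1/(n-1)) · Σ_k (x_{k,i} - mean_i) · (x_{k,j} - mean_j), with n-1 = 3:
  s[U,U] = ((3.5)·(3.5) + (-1.5)·(-1.5) + (-2.5)·(-2.5) + (0.5)·(0.5)) / 3 = 21/3 = 7
  s[U,V] = ((3.5)·(1.75) + (-1.5)·(-2.25) + (-2.5)·(-0.25) + (0.5)·(0.75)) / 3 = 10.5/3 = 3.5
  s[V,V] = ((1.75)·(1.75) + (-2.25)·(-2.25) + (-0.25)·(-0.25) + (0.75)·(0.75)) / 3 = 8.75/3 = 2.9167
  Sample standard deviations s_i = √(s[i,i]):
  s(U) = √(7) = 2.6458
  s(V) = √(2.9167) = 1.7078

Step 3 — r_{ij} = s_{ij} / (s_i · s_j):
  r[U,U] = 1 (diagonal).
  r[U,V] = 3.5 / (2.6458 · 1.7078) = 3.5 / 4.5185 = 0.7746
  r[V,V] = 1 (diagonal).

R is symmetric with unit diagonal. Assembling:

R = [[1, 0.7746],
 [0.7746, 1]]


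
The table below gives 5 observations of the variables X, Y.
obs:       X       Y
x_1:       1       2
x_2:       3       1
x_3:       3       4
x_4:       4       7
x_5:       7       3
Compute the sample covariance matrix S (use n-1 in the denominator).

Step 1 — column means:
  mean(X) = (1 + 3 + 3 + 4 + 7) / 5 = 18/5 = 3.6
  mean(Y) = (2 + 1 + 4 + 7 + 3) / 5 = 17/5 = 3.4

Step 2 — sample covariance S[i,j] = (1/(n-1)) · Σ_k (x_{k,i} - mean_i) · (x_{k,j} - mean_j), with n-1 = 4.
  S[X,X] = ((-2.6)·(-2.6) + (-0.6)·(-0.6) + (-0.6)·(-0.6) + (0.4)·(0.4) + (3.4)·(3.4)) / 4 = 19.2/4 = 4.8
  S[X,Y] = ((-2.6)·(-1.4) + (-0.6)·(-2.4) + (-0.6)·(0.6) + (0.4)·(3.6) + (3.4)·(-0.4)) / 4 = 4.8/4 = 1.2
  S[Y,Y] = ((-1.4)·(-1.4) + (-2.4)·(-2.4) + (0.6)·(0.6) + (3.6)·(3.6) + (-0.4)·(-0.4)) / 4 = 21.2/4 = 5.3

S is symmetric (S[j,i] = S[i,j]). Assembling:

S = [[4.8, 1.2],
 [1.2, 5.3]]


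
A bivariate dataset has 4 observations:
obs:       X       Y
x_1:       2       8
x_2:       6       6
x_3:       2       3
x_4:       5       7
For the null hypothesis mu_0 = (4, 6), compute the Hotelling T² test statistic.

Step 1 — sample mean vector:
  mean(X) = (2 + 6 + 2 + 5) / 4 = 15/4 = 3.75
  mean(Y) = (8 + 6 + 3 + 7) / 4 = 24/4 = 6
  x̄ = (3.75, 6),  deviation x̄ - mu_0 = (3.75, 6) - (4, 6) = (-0.25, 0).

Step 2 — sample covariance matrix, S[i,j] = (1/(n-1)) · Σ_k (x_{k,i} - mean_i) · (x_{k,j} - mean_j), divisor n-1 = 3:
  S[X,X] = ((-1.75)·(-1.75) + (2.25)·(2.25) + (-1.75)·(-1.75) + (1.25)·(1.25)) / 3 = 12.75/3 = 4.25
  S[X,Y] = ((-1.75)·(2) + (2.25)·(0) + (-1.75)·(-3) + (1.25)·(1)) / 3 = 3/3 = 1
  S[Y,Y] = ((2)·(2) + (0)·(0) + (-3)·(-3) + (1)·(1)) / 3 = 14/3 = 4.6667
  S = [[4.25, 1],
 [1, 4.6667]].

Step 3 — invert S. det(S) = 4.25·4.6667 - (1)² = 18.8333.
  S^{-1} = (1/det) · [[d, -b], [-b, a]] = [[0.2478, -0.0531],
 [-0.0531, 0.2257]].

Step 4 — quadratic form (x̄ - mu_0)^T · S^{-1} · (x̄ - mu_0):
  S^{-1} · (x̄ - mu_0) = (-0.0619, 0.0133),
  (x̄ - mu_0)^T · [...] = (-0.25)·(-0.0619) + (0)·(0.0133) = 0.0155.

Step 5 — scale by n: T² = 4 · 0.0155 = 0.0619.

T² ≈ 0.0619


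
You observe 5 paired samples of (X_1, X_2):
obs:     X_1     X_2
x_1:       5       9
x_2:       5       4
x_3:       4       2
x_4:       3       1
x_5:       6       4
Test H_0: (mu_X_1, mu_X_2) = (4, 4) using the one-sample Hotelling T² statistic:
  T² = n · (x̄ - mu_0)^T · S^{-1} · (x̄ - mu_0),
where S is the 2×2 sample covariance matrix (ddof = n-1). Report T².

Step 1 — sample mean vector:
  mean(X_1) = (5 + 5 + 4 + 3 + 6) / 5 = 23/5 = 4.6
  mean(X_2) = (9 + 4 + 2 + 1 + 4) / 5 = 20/5 = 4
  x̄ = (4.6, 4),  deviation x̄ - mu_0 = (4.6, 4) - (4, 4) = (0.6, 0).

Step 2 — sample covariance matrix, S[i,j] = (1/(n-1)) · Σ_k (x_{k,i} - mean_i) · (x_{k,j} - mean_j), divisor n-1 = 4:
  S[X_1,X_1] = ((0.4)·(0.4) + (0.4)·(0.4) + (-0.6)·(-0.6) + (-1.6)·(-1.6) + (1.4)·(1.4)) / 4 = 5.2/4 = 1.3
  S[X_1,X_2] = ((0.4)·(5) + (0.4)·(0) + (-0.6)·(-2) + (-1.6)·(-3) + (1.4)·(0)) / 4 = 8/4 = 2
  S[X_2,X_2] = ((5)·(5) + (0)·(0) + (-2)·(-2) + (-3)·(-3) + (0)·(0)) / 4 = 38/4 = 9.5
  S = [[1.3, 2],
 [2, 9.5]].

Step 3 — invert S. det(S) = 1.3·9.5 - (2)² = 8.35.
  S^{-1} = (1/det) · [[d, -b], [-b, a]] = [[1.1377, -0.2395],
 [-0.2395, 0.1557]].

Step 4 — quadratic form (x̄ - mu_0)^T · S^{-1} · (x̄ - mu_0):
  S^{-1} · (x̄ - mu_0) = (0.6826, -0.1437),
  (x̄ - mu_0)^T · [...] = (0.6)·(0.6826) + (0)·(-0.1437) = 0.4096.

Step 5 — scale by n: T² = 5 · 0.4096 = 2.0479.

T² ≈ 2.0479


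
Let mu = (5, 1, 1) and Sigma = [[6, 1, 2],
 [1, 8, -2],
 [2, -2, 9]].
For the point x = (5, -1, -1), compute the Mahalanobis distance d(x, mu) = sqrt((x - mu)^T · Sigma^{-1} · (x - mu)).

Step 1 — centre the observation: (x - mu) = (0, -2, -2).

Step 2 — invert Sigma (cofactor / det for 3×3, or solve directly):
  Sigma^{-1} = [[0.1894, -0.0362, -0.0501],
 [-0.0362, 0.1393, 0.039],
 [-0.0501, 0.039, 0.1309]].

Step 3 — form the quadratic (x - mu)^T · Sigma^{-1} · (x - mu):
  Sigma^{-1} · (x - mu) = (0.1727, -0.3565, -0.3398).
  (x - mu)^T · [Sigma^{-1} · (x - mu)] = (0)·(0.1727) + (-2)·(-0.3565) + (-2)·(-0.3398) = 1.3928.

Step 4 — take square root: d = √(1.3928) ≈ 1.1802.

d(x, mu) = √(1.3928) ≈ 1.1802


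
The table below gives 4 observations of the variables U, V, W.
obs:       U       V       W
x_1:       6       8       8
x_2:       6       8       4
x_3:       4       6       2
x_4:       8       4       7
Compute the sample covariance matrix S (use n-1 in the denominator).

Step 1 — column means:
  mean(U) = (6 + 6 + 4 + 8) / 4 = 24/4 = 6
  mean(V) = (8 + 8 + 6 + 4) / 4 = 26/4 = 6.5
  mean(W) = (8 + 4 + 2 + 7) / 4 = 21/4 = 5.25

Step 2 — sample covariance S[i,j] = (1/(n-1)) · Σ_k (x_{k,i} - mean_i) · (x_{k,j} - mean_j), with n-1 = 3.
  S[U,U] = ((0)·(0) + (0)·(0) + (-2)·(-2) + (2)·(2)) / 3 = 8/3 = 2.6667
  S[U,V] = ((0)·(1.5) + (0)·(1.5) + (-2)·(-0.5) + (2)·(-2.5)) / 3 = -4/3 = -1.3333
  S[U,W] = ((0)·(2.75) + (0)·(-1.25) + (-2)·(-3.25) + (2)·(1.75)) / 3 = 10/3 = 3.3333
  S[V,V] = ((1.5)·(1.5) + (1.5)·(1.5) + (-0.5)·(-0.5) + (-2.5)·(-2.5)) / 3 = 11/3 = 3.6667
  S[V,W] = ((1.5)·(2.75) + (1.5)·(-1.25) + (-0.5)·(-3.25) + (-2.5)·(1.75)) / 3 = -0.5/3 = -0.1667
  S[W,W] = ((2.75)·(2.75) + (-1.25)·(-1.25) + (-3.25)·(-3.25) + (1.75)·(1.75)) / 3 = 22.75/3 = 7.5833

S is symmetric (S[j,i] = S[i,j]). Assembling:

S = [[2.6667, -1.3333, 3.3333],
 [-1.3333, 3.6667, -0.1667],
 [3.3333, -0.1667, 7.5833]]


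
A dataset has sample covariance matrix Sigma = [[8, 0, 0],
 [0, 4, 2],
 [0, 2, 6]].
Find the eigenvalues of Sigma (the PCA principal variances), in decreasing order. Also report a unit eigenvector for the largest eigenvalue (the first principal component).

Step 1 — characteristic polynomial p(λ) = det(λI - Sigma) = λ³ - tr·λ² + c_1·λ - det, where tr = trace, c_1 = sum of the principal 2×2 minors, det = det(Sigma):
  tr = 8 + 4 + 6 = 18,
  c_1 = (8·4 - (0)²) + (8·6 - (0)²) + (4·6 - (2)²) = 32 + 48 + 20 = 100,
  det = 8·(4·6 - (2)²) - (0)·((0)·6 - (2)·(0)) + (0)·((0)·(2) - 4·(0)) = 8·(20) - (0)·(0) + (0)·(0) = 160.
  So p(λ) = λ³ - 18λ² + 100λ - 160.
Step 2 — look for an integer root (rational root theorem: any rational root is an integer divisor of 160). Testing λ = 8:
  p(8) = 512 - 1152 + 800 - 160 = 0  ✓
  Dividing out (λ - 8): p(λ) = (λ - 8)(λ² - 10λ + 20).
Step 3 — remaining eigenvalues from the quadratic λ² - 10λ + 20 = 0:
  Δ = 10² - 4·20 = 100 - 80 = 20,  λ = (10 ± √20)/2 = (10 ± 4.4721)/2 ≈ 7.2361 or 2.7639.
  Sorted: λ_1 = 8,  λ_2 = 7.2361,  λ_3 = 2.7639  (check: sum = 18 = tr ✓).

Step 4 — unit eigenvector for λ_1 = 8: v spans the null space of (Sigma - λ_1 I), whose rows are
  r_1 = (0, 0, 0),  r_2 = (0, -4, 2),  r_3 = (0, 2, -2).
  v is orthogonal to every row, so take v ∝ r_2 × r_3 = ((-4)·(-2) - (2)·(2), (2)·(0) - (0)·(-2), (0)·(2) - (-4)·(0)) = (4, 0, 0).
  Rescale (divide by 4): u = (1, 0, 0).
  ||u|| = √((1)² + (0)² + (0)²) = √(1) = 1,  v_1 = u/||u|| ≈ (1, 0, 0) (||v_1|| = 1).

λ_1 = 8,  λ_2 = 7.2361,  λ_3 = 2.7639;  v_1 ≈ (1, 0, 0)


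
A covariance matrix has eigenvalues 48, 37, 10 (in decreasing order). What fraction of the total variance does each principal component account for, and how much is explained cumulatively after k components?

Step 1 — total variance = trace(Sigma) = Σ λ_i = 48 + 37 + 10 = 95.

Step 2 — fraction explained by component i = λ_i / Σ λ:
  PC1: 48/95 = 0.5053
  PC2: 37/95 = 0.3895
  PC3: 10/95 = 0.1053

Step 3 — cumulative fraction after k components = (λ_1 + ... + λ_k) / Σ λ:
  k = 1: 48/95 = 0.5053
  k = 2: (48 + 37)/95 = 85/95 = 0.8947
  k = 3: (48 + 37 + 10)/95 = 95/95 = 1

Summary (fraction, with percent):

explained: PC1 0.5053 (50.53%), PC2 0.3895 (38.95%), PC3 0.1053 (10.53%);  cumulative: 0.5053, 0.8947, 1


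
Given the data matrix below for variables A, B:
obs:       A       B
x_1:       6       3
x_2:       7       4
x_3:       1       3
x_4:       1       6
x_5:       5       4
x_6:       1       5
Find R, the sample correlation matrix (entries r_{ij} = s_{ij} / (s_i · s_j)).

Step 1 — column means:
  mean(A) = (6 + 7 + 1 + 1 + 5 + 1) / 6 = 21/6 = 3.5
  mean(B) = (3 + 4 + 3 + 6 + 4 + 5) / 6 = 25/6 = 4.1667

Step 2 — sample variances and covariances s[i,j] = (1/(n-1)) · Σ_k (x_{k,i} - mean_i) · (x_{k,j} - mean_j), with n-1 = 5:
  s[A,A] = ((2.5)·(2.5) + (3.5)·(3.5) + (-2.5)·(-2.5) + (-2.5)·(-2.5) + (1.5)·(1.5) + (-2.5)·(-2.5)) / 5 = 39.5/5 = 7.9
  s[A,B] = ((2.5)·(-1.1667) + (3.5)·(-0.1667) + (-2.5)·(-1.1667) + (-2.5)·(1.8333) + (1.5)·(-0.1667) + (-2.5)·(0.8333)) / 5 = -7.5/5 = -1.5
  s[B,B] = ((-1.1667)·(-1.1667) + (-0.1667)·(-0.1667) + (-1.1667)·(-1.1667) + (1.8333)·(1.8333) + (-0.1667)·(-0.1667) + (0.8333)·(0.8333)) / 5 = 6.8333/5 = 1.3667
  Sample standard deviations s_i = √(s[i,i]):
  s(A) = √(7.9) = 2.8107
  s(B) = √(1.3667) = 1.169

Step 3 — r_{ij} = s_{ij} / (s_i · s_j):
  r[A,A] = 1 (diagonal).
  r[A,B] = -1.5 / (2.8107 · 1.169) = -1.5 / 3.2858 = -0.4565
  r[B,B] = 1 (diagonal).

R is symmetric with unit diagonal. Assembling:

R = [[1, -0.4565],
 [-0.4565, 1]]


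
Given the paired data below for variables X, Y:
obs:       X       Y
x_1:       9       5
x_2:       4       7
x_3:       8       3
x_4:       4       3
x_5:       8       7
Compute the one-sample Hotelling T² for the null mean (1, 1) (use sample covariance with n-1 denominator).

Step 1 — sample mean vector:
  mean(X) = (9 + 4 + 8 + 4 + 8) / 5 = 33/5 = 6.6
  mean(Y) = (5 + 7 + 3 + 3 + 7) / 5 = 25/5 = 5
  x̄ = (6.6, 5),  deviation x̄ - mu_0 = (6.6, 5) - (1, 1) = (5.6, 4).

Step 2 — sample covariance matrix, S[i,j] = (1/(n-1)) · Σ_k (x_{k,i} - mean_i) · (x_{k,j} - mean_j), divisor n-1 = 4:
  S[X,X] = ((2.4)·(2.4) + (-2.6)·(-2.6) + (1.4)·(1.4) + (-2.6)·(-2.6) + (1.4)·(1.4)) / 4 = 23.2/4 = 5.8
  S[X,Y] = ((2.4)·(0) + (-2.6)·(2) + (1.4)·(-2) + (-2.6)·(-2) + (1.4)·(2)) / 4 = 0/4 = 0
  S[Y,Y] = ((0)·(0) + (2)·(2) + (-2)·(-2) + (-2)·(-2) + (2)·(2)) / 4 = 16/4 = 4
  S = [[5.8, 0],
 [0, 4]].

Step 3 — invert S. det(S) = 5.8·4 - (0)² = 23.2.
  S^{-1} = (1/det) · [[d, -b], [-b, a]] = [[0.1724, 0],
 [0, 0.25]].

Step 4 — quadratic form (x̄ - mu_0)^T · S^{-1} · (x̄ - mu_0):
  S^{-1} · (x̄ - mu_0) = (0.9655, 1),
  (x̄ - mu_0)^T · [...] = (5.6)·(0.9655) + (4)·(1) = 9.4069.

Step 5 — scale by n: T² = 5 · 9.4069 = 47.0345.

T² ≈ 47.0345


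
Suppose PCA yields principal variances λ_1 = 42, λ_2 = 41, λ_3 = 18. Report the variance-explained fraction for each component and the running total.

Step 1 — total variance = trace(Sigma) = Σ λ_i = 42 + 41 + 18 = 101.

Step 2 — fraction explained by component i = λ_i / Σ λ:
  PC1: 42/101 = 0.4158
  PC2: 41/101 = 0.4059
  PC3: 18/101 = 0.1782

Step 3 — cumulative fraction after k components = (λ_1 + ... + λ_k) / Σ λ:
  k = 1: 42/101 = 0.4158
  k = 2: (42 + 41)/101 = 83/101 = 0.8218
  k = 3: (42 + 41 + 18)/101 = 101/101 = 1

Summary (fraction, with percent):

explained: PC1 0.4158 (41.58%), PC2 0.4059 (40.59%), PC3 0.1782 (17.82%);  cumulative: 0.4158, 0.8218, 1


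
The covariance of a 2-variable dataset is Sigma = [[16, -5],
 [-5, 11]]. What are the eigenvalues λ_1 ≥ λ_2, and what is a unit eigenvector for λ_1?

Step 1 — characteristic polynomial of 2×2 Sigma:
  det(Sigma - λI) = λ² - trace · λ + det = 0.
  trace = 16 + 11 = 27, det = 16·11 - (-5)² = 151.
Step 2 — discriminant:
  Δ = trace² - 4·det = 729 - 604 = 125.
Step 3 — eigenvalues:
  λ = (trace ± √Δ)/2 = (27 ± 11.1803)/2,
  λ_1 = 19.0902,  λ_2 = 7.9098.

Step 4 — unit eigenvector for λ_1: solve (Sigma - λ_1 I)v = 0. First row:
  (16 - 19.0902)·v_x + (-5)·v_y = 0, i.e. (-3.0902)·v_x + (-5)·v_y = 0,
  so v ∝ (b, λ_1 - a) = (-5, 3.0902); multiply by -1 so the first entry is positive: u = (5, -3.0902).
  ||u|| = √((5)² + (-3.0902)²) = √(34.5492) ≈ 5.8779,
  v_1 = u/||u|| ≈ (0.8507, -0.5257) (||v_1|| = 1).

λ_1 = 19.0902,  λ_2 = 7.9098;  v_1 ≈ (0.8507, -0.5257)


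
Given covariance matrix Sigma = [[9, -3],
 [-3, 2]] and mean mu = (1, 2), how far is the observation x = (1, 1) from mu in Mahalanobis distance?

Step 1 — centre the observation: (x - mu) = (0, -1).

Step 2 — invert Sigma. det(Sigma) = 9·2 - (-3)² = 9.
  Sigma^{-1} = (1/det) · [[d, -b], [-b, a]] = [[0.2222, 0.3333],
 [0.3333, 1]].

Step 3 — form the quadratic (x - mu)^T · Sigma^{-1} · (x - mu):
  Sigma^{-1} · (x - mu) = (-0.3333, -1).
  (x - mu)^T · [Sigma^{-1} · (x - mu)] = (0)·(-0.3333) + (-1)·(-1) = 1.

Step 4 — take square root: d = √(1) ≈ 1.

d(x, mu) = √(1) ≈ 1


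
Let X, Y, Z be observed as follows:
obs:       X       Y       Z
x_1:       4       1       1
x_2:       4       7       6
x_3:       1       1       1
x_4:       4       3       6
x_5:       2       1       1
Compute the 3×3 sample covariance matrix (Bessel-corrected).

Step 1 — column means:
  mean(X) = (4 + 4 + 1 + 4 + 2) / 5 = 15/5 = 3
  mean(Y) = (1 + 7 + 1 + 3 + 1) / 5 = 13/5 = 2.6
  mean(Z) = (1 + 6 + 1 + 6 + 1) / 5 = 15/5 = 3

Step 2 — sample covariance S[i,j] = (1/(n-1)) · Σ_k (x_{k,i} - mean_i) · (x_{k,j} - mean_j), with n-1 = 4.
  S[X,X] = ((1)·(1) + (1)·(1) + (-2)·(-2) + (1)·(1) + (-1)·(-1)) / 4 = 8/4 = 2
  S[X,Y] = ((1)·(-1.6) + (1)·(4.4) + (-2)·(-1.6) + (1)·(0.4) + (-1)·(-1.6)) / 4 = 8/4 = 2
  S[X,Z] = ((1)·(-2) + (1)·(3) + (-2)·(-2) + (1)·(3) + (-1)·(-2)) / 4 = 10/4 = 2.5
  S[Y,Y] = ((-1.6)·(-1.6) + (4.4)·(4.4) + (-1.6)·(-1.6) + (0.4)·(0.4) + (-1.6)·(-1.6)) / 4 = 27.2/4 = 6.8
  S[Y,Z] = ((-1.6)·(-2) + (4.4)·(3) + (-1.6)·(-2) + (0.4)·(3) + (-1.6)·(-2)) / 4 = 24/4 = 6
  S[Z,Z] = ((-2)·(-2) + (3)·(3) + (-2)·(-2) + (3)·(3) + (-2)·(-2)) / 4 = 30/4 = 7.5

S is symmetric (S[j,i] = S[i,j]). Assembling:

S = [[2, 2, 2.5],
 [2, 6.8, 6],
 [2.5, 6, 7.5]]


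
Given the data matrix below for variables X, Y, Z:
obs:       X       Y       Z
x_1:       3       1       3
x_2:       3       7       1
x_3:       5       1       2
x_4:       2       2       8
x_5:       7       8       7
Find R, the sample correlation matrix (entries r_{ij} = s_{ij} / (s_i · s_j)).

Step 1 — column means:
  mean(X) = (3 + 3 + 5 + 2 + 7) / 5 = 20/5 = 4
  mean(Y) = (1 + 7 + 1 + 2 + 8) / 5 = 19/5 = 3.8
  mean(Z) = (3 + 1 + 2 + 8 + 7) / 5 = 21/5 = 4.2

Step 2 — sample variances and covariances s[i,j] = (1/(n-1)) · Σ_k (x_{k,i} - mean_i) · (x_{k,j} - mean_j), with n-1 = 4:
  s[X,X] = ((-1)·(-1) + (-1)·(-1) + (1)·(1) + (-2)·(-2) + (3)·(3)) / 4 = 16/4 = 4
  s[X,Y] = ((-1)·(-2.8) + (-1)·(3.2) + (1)·(-2.8) + (-2)·(-1.8) + (3)·(4.2)) / 4 = 13/4 = 3.25
  s[X,Z] = ((-1)·(-1.2) + (-1)·(-3.2) + (1)·(-2.2) + (-2)·(3.8) + (3)·(2.8)) / 4 = 3/4 = 0.75
  s[Y,Y] = ((-2.8)·(-2.8) + (3.2)·(3.2) + (-2.8)·(-2.8) + (-1.8)·(-1.8) + (4.2)·(4.2)) / 4 = 46.8/4 = 11.7
  s[Y,Z] = ((-2.8)·(-1.2) + (3.2)·(-3.2) + (-2.8)·(-2.2) + (-1.8)·(3.8) + (4.2)·(2.8)) / 4 = 4.2/4 = 1.05
  s[Z,Z] = ((-1.2)·(-1.2) + (-3.2)·(-3.2) + (-2.2)·(-2.2) + (3.8)·(3.8) + (2.8)·(2.8)) / 4 = 38.8/4 = 9.7
  Sample standard deviations s_i = √(s[i,i]):
  s(X) = √(4) = 2
  s(Y) = √(11.7) = 3.4205
  s(Z) = √(9.7) = 3.1145

Step 3 — r_{ij} = s_{ij} / (s_i · s_j):
  r[X,X] = 1 (diagonal).
  r[X,Y] = 3.25 / (2 · 3.4205) = 3.25 / 6.8411 = 0.4751
  r[X,Z] = 0.75 / (2 · 3.1145) = 0.75 / 6.229 = 0.1204
  r[Y,Y] = 1 (diagonal).
  r[Y,Z] = 1.05 / (3.4205 · 3.1145) = 1.05 / 10.6532 = 0.0986
  r[Z,Z] = 1 (diagonal).

R is symmetric with unit diagonal. Assembling:

R = [[1, 0.4751, 0.1204],
 [0.4751, 1, 0.0986],
 [0.1204, 0.0986, 1]]


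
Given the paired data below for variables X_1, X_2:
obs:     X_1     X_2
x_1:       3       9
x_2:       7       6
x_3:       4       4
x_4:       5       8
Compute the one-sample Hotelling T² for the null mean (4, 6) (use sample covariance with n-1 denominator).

Step 1 — sample mean vector:
  mean(X_1) = (3 + 7 + 4 + 5) / 4 = 19/4 = 4.75
  mean(X_2) = (9 + 6 + 4 + 8) / 4 = 27/4 = 6.75
  x̄ = (4.75, 6.75),  deviation x̄ - mu_0 = (4.75, 6.75) - (4, 6) = (0.75, 0.75).

Step 2 — sample covariance matrix, S[i,j] = (1/(n-1)) · Σ_k (x_{k,i} - mean_i) · (x_{k,j} - mean_j), divisor n-1 = 3:
  S[X_1,X_1] = ((-1.75)·(-1.75) + (2.25)·(2.25) + (-0.75)·(-0.75) + (0.25)·(0.25)) / 3 = 8.75/3 = 2.9167
  S[X_1,X_2] = ((-1.75)·(2.25) + (2.25)·(-0.75) + (-0.75)·(-2.75) + (0.25)·(1.25)) / 3 = -3.25/3 = -1.0833
  S[X_2,X_2] = ((2.25)·(2.25) + (-0.75)·(-0.75) + (-2.75)·(-2.75) + (1.25)·(1.25)) / 3 = 14.75/3 = 4.9167
  S = [[2.9167, -1.0833],
 [-1.0833, 4.9167]].

Step 3 — invert S. det(S) = 2.9167·4.9167 - (-1.0833)² = 13.1667.
  S^{-1} = (1/det) · [[d, -b], [-b, a]] = [[0.3734, 0.0823],
 [0.0823, 0.2215]].

Step 4 — quadratic form (x̄ - mu_0)^T · S^{-1} · (x̄ - mu_0):
  S^{-1} · (x̄ - mu_0) = (0.3418, 0.2278),
  (x̄ - mu_0)^T · [...] = (0.75)·(0.3418) + (0.75)·(0.2278) = 0.4272.

Step 5 — scale by n: T² = 4 · 0.4272 = 1.7089.

T² ≈ 1.7089


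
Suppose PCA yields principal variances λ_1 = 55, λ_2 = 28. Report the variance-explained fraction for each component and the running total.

Step 1 — total variance = trace(Sigma) = Σ λ_i = 55 + 28 = 83.

Step 2 — fraction explained by component i = λ_i / Σ λ:
  PC1: 55/83 = 0.6627
  PC2: 28/83 = 0.3373

Step 3 — cumulative fraction after k components = (λ_1 + ... + λ_k) / Σ λ:
  k = 1: 55/83 = 0.6627
  k = 2: (55 + 28)/83 = 83/83 = 1

Summary (fraction, with percent):

explained: PC1 0.6627 (66.27%), PC2 0.3373 (33.73%);  cumulative: 0.6627, 1


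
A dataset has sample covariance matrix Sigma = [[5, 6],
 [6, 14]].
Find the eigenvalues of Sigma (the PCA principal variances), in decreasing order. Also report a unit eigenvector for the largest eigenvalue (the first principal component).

Step 1 — characteristic polynomial of 2×2 Sigma:
  det(Sigma - λI) = λ² - trace · λ + det = 0.
  trace = 5 + 14 = 19, det = 5·14 - (6)² = 34.
Step 2 — discriminant:
  Δ = trace² - 4·det = 361 - 136 = 225.
Step 3 — eigenvalues:
  λ = (trace ± √Δ)/2 = (19 ± 15)/2,
  λ_1 = 17,  λ_2 = 2.

Step 4 — unit eigenvector for λ_1: solve (Sigma - λ_1 I)v = 0. First row:
  (5 - 17)·v_x + (6)·v_y = 0, i.e. (-12)·v_x + (6)·v_y = 0,
  so v ∝ (b, λ_1 - a) = (6, 12) = u.
  ||u|| = √((6)² + (12)²) = √(180) ≈ 13.4164,
  v_1 = u/||u|| ≈ (0.4472, 0.8944) (||v_1|| = 1).

λ_1 = 17,  λ_2 = 2;  v_1 ≈ (0.4472, 0.8944)


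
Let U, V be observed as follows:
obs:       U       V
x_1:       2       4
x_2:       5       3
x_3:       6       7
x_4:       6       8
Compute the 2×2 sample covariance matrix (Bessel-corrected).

Step 1 — column means:
  mean(U) = (2 + 5 + 6 + 6) / 4 = 19/4 = 4.75
  mean(V) = (4 + 3 + 7 + 8) / 4 = 22/4 = 5.5

Step 2 — sample covariance S[i,j] = (1/(n-1)) · Σ_k (x_{k,i} - mean_i) · (x_{k,j} - mean_j), with n-1 = 3.
  S[U,U] = ((-2.75)·(-2.75) + (0.25)·(0.25) + (1.25)·(1.25) + (1.25)·(1.25)) / 3 = 10.75/3 = 3.5833
  S[U,V] = ((-2.75)·(-1.5) + (0.25)·(-2.5) + (1.25)·(1.5) + (1.25)·(2.5)) / 3 = 8.5/3 = 2.8333
  S[V,V] = ((-1.5)·(-1.5) + (-2.5)·(-2.5) + (1.5)·(1.5) + (2.5)·(2.5)) / 3 = 17/3 = 5.6667

S is symmetric (S[j,i] = S[i,j]). Assembling:

S = [[3.5833, 2.8333],
 [2.8333, 5.6667]]


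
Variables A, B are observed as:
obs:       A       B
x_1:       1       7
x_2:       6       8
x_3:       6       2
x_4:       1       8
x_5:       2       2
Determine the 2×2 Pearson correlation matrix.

Step 1 — column means:
  mean(A) = (1 + 6 + 6 + 1 + 2) / 5 = 16/5 = 3.2
  mean(B) = (7 + 8 + 2 + 8 + 2) / 5 = 27/5 = 5.4

Step 2 — sample variances and covariances s[i,j] = (1/(n-1)) · Σ_k (x_{k,i} - mean_i) · (x_{k,j} - mean_j), with n-1 = 4:
  s[A,A] = ((-2.2)·(-2.2) + (2.8)·(2.8) + (2.8)·(2.8) + (-2.2)·(-2.2) + (-1.2)·(-1.2)) / 4 = 26.8/4 = 6.7
  s[A,B] = ((-2.2)·(1.6) + (2.8)·(2.6) + (2.8)·(-3.4) + (-2.2)·(2.6) + (-1.2)·(-3.4)) / 4 = -7.4/4 = -1.85
  s[B,B] = ((1.6)·(1.6) + (2.6)·(2.6) + (-3.4)·(-3.4) + (2.6)·(2.6) + (-3.4)·(-3.4)) / 4 = 39.2/4 = 9.8
  Sample standard deviations s_i = √(s[i,i]):
  s(A) = √(6.7) = 2.5884
  s(B) = √(9.8) = 3.1305

Step 3 — r_{ij} = s_{ij} / (s_i · s_j):
  r[A,A] = 1 (diagonal).
  r[A,B] = -1.85 / (2.5884 · 3.1305) = -1.85 / 8.1031 = -0.2283
  r[B,B] = 1 (diagonal).

R is symmetric with unit diagonal. Assembling:

R = [[1, -0.2283],
 [-0.2283, 1]]


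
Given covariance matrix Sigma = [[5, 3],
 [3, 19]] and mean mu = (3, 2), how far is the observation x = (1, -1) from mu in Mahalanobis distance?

Step 1 — centre the observation: (x - mu) = (-2, -3).

Step 2 — invert Sigma. det(Sigma) = 5·19 - (3)² = 86.
  Sigma^{-1} = (1/det) · [[d, -b], [-b, a]] = [[0.2209, -0.0349],
 [-0.0349, 0.0581]].

Step 3 — form the quadratic (x - mu)^T · Sigma^{-1} · (x - mu):
  Sigma^{-1} · (x - mu) = (-0.3372, -0.1047).
  (x - mu)^T · [Sigma^{-1} · (x - mu)] = (-2)·(-0.3372) + (-3)·(-0.1047) = 0.9884.

Step 4 — take square root: d = √(0.9884) ≈ 0.9942.

d(x, mu) = √(0.9884) ≈ 0.9942


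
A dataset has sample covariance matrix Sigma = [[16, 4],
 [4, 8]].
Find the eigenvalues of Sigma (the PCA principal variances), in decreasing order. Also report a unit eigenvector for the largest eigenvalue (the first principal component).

Step 1 — characteristic polynomial of 2×2 Sigma:
  det(Sigma - λI) = λ² - trace · λ + det = 0.
  trace = 16 + 8 = 24, det = 16·8 - (4)² = 112.
Step 2 — discriminant:
  Δ = trace² - 4·det = 576 - 448 = 128.
Step 3 — eigenvalues:
  λ = (trace ± √Δ)/2 = (24 ± 11.3137)/2,
  λ_1 = 17.6569,  λ_2 = 6.3431.

Step 4 — unit eigenvector for λ_1: solve (Sigma - λ_1 I)v = 0. First row:
  (16 - 17.6569)·v_x + (4)·v_y = 0, i.e. (-1.6569)·v_x + (4)·v_y = 0,
  so v ∝ (b, λ_1 - a) = (4, 1.6569) = u.
  ||u|| = √((4)² + (1.6569)²) = √(18.7452) ≈ 4.3296,
  v_1 = u/||u|| ≈ (0.9239, 0.3827) (||v_1|| = 1).

λ_1 = 17.6569,  λ_2 = 6.3431;  v_1 ≈ (0.9239, 0.3827)


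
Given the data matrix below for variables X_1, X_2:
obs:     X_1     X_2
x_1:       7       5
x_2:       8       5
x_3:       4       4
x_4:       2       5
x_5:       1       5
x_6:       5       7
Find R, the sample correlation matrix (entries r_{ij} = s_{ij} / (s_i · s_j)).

Step 1 — column means:
  mean(X_1) = (7 + 8 + 4 + 2 + 1 + 5) / 6 = 27/6 = 4.5
  mean(X_2) = (5 + 5 + 4 + 5 + 5 + 7) / 6 = 31/6 = 5.1667

Step 2 — sample variances and covariances s[i,j] = (1/(n-1)) · Σ_k (x_{k,i} - mean_i) · (x_{k,j} - mean_j), with n-1 = 5:
  s[X_1,X_1] = ((2.5)·(2.5) + (3.5)·(3.5) + (-0.5)·(-0.5) + (-2.5)·(-2.5) + (-3.5)·(-3.5) + (0.5)·(0.5)) / 5 = 37.5/5 = 7.5
  s[X_1,X_2] = ((2.5)·(-0.1667) + (3.5)·(-0.1667) + (-0.5)·(-1.1667) + (-2.5)·(-0.1667) + (-3.5)·(-0.1667) + (0.5)·(1.8333)) / 5 = 1.5/5 = 0.3
  s[X_2,X_2] = ((-0.1667)·(-0.1667) + (-0.1667)·(-0.1667) + (-1.1667)·(-1.1667) + (-0.1667)·(-0.1667) + (-0.1667)·(-0.1667) + (1.8333)·(1.8333)) / 5 = 4.8333/5 = 0.9667
  Sample standard deviations s_i = √(s[i,i]):
  s(X_1) = √(7.5) = 2.7386
  s(X_2) = √(0.9667) = 0.9832

Step 3 — r_{ij} = s_{ij} / (s_i · s_j):
  r[X_1,X_1] = 1 (diagonal).
  r[X_1,X_2] = 0.3 / (2.7386 · 0.9832) = 0.3 / 2.6926 = 0.1114
  r[X_2,X_2] = 1 (diagonal).

R is symmetric with unit diagonal. Assembling:

R = [[1, 0.1114],
 [0.1114, 1]]


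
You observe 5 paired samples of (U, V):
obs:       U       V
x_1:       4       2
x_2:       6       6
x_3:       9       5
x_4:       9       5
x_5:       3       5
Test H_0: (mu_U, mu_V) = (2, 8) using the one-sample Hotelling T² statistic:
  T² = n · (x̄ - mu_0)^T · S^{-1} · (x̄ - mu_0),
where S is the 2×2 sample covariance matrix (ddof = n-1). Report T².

Step 1 — sample mean vector:
  mean(U) = (4 + 6 + 9 + 9 + 3) / 5 = 31/5 = 6.2
  mean(V) = (2 + 6 + 5 + 5 + 5) / 5 = 23/5 = 4.6
  x̄ = (6.2, 4.6),  deviation x̄ - mu_0 = (6.2, 4.6) - (2, 8) = (4.2, -3.4).

Step 2 — sample covariance matrix, S[i,j] = (1/(n-1)) · Σ_k (x_{k,i} - mean_i) · (x_{k,j} - mean_j), divisor n-1 = 4:
  S[U,U] = ((-2.2)·(-2.2) + (-0.2)·(-0.2) + (2.8)·(2.8) + (2.8)·(2.8) + (-3.2)·(-3.2)) / 4 = 30.8/4 = 7.7
  S[U,V] = ((-2.2)·(-2.6) + (-0.2)·(1.4) + (2.8)·(0.4) + (2.8)·(0.4) + (-3.2)·(0.4)) / 4 = 6.4/4 = 1.6
  S[V,V] = ((-2.6)·(-2.6) + (1.4)·(1.4) + (0.4)·(0.4) + (0.4)·(0.4) + (0.4)·(0.4)) / 4 = 9.2/4 = 2.3
  S = [[7.7, 1.6],
 [1.6, 2.3]].

Step 3 — invert S. det(S) = 7.7·2.3 - (1.6)² = 15.15.
  S^{-1} = (1/det) · [[d, -b], [-b, a]] = [[0.1518, -0.1056],
 [-0.1056, 0.5083]].

Step 4 — quadratic form (x̄ - mu_0)^T · S^{-1} · (x̄ - mu_0):
  S^{-1} · (x̄ - mu_0) = (0.9967, -2.1716),
  (x̄ - mu_0)^T · [...] = (4.2)·(0.9967) + (-3.4)·(-2.1716) = 11.5696.

Step 5 — scale by n: T² = 5 · 11.5696 = 57.8482.

T² ≈ 57.8482


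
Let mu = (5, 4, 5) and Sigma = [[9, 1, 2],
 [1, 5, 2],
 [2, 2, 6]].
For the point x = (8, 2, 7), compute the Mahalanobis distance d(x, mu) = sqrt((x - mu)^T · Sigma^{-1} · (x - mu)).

Step 1 — centre the observation: (x - mu) = (3, -2, 2).

Step 2 — invert Sigma (cofactor / det for 3×3, or solve directly):
  Sigma^{-1} = [[0.1204, -0.0093, -0.037],
 [-0.0093, 0.2315, -0.0741],
 [-0.037, -0.0741, 0.2037]].

Step 3 — form the quadratic (x - mu)^T · Sigma^{-1} · (x - mu):
  Sigma^{-1} · (x - mu) = (0.3056, -0.6389, 0.4444).
  (x - mu)^T · [Sigma^{-1} · (x - mu)] = (3)·(0.3056) + (-2)·(-0.6389) + (2)·(0.4444) = 3.0833.

Step 4 — take square root: d = √(3.0833) ≈ 1.7559.

d(x, mu) = √(3.0833) ≈ 1.7559


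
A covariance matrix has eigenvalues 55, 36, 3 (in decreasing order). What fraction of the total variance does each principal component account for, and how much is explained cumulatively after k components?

Step 1 — total variance = trace(Sigma) = Σ λ_i = 55 + 36 + 3 = 94.

Step 2 — fraction explained by component i = λ_i / Σ λ:
  PC1: 55/94 = 0.5851
  PC2: 36/94 = 0.383
  PC3: 3/94 = 0.0319

Step 3 — cumulative fraction after k components = (λ_1 + ... + λ_k) / Σ λ:
  k = 1: 55/94 = 0.5851
  k = 2: (55 + 36)/94 = 91/94 = 0.9681
  k = 3: (55 + 36 + 3)/94 = 94/94 = 1

Summary (fraction, with percent):

explained: PC1 0.5851 (58.51%), PC2 0.383 (38.3%), PC3 0.0319 (3.19%);  cumulative: 0.5851, 0.9681, 1


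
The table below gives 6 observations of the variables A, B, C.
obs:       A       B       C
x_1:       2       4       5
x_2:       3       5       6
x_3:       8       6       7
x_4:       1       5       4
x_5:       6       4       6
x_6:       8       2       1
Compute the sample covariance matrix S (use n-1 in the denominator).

Step 1 — column means:
  mean(A) = (2 + 3 + 8 + 1 + 6 + 8) / 6 = 28/6 = 4.6667
  mean(B) = (4 + 5 + 6 + 5 + 4 + 2) / 6 = 26/6 = 4.3333
  mean(C) = (5 + 6 + 7 + 4 + 6 + 1) / 6 = 29/6 = 4.8333

Step 2 — sample covariance S[i,j] = (1/(n-1)) · Σ_k (x_{k,i} - mean_i) · (x_{k,j} - mean_j), with n-1 = 5.
  S[A,A] = ((-2.6667)·(-2.6667) + (-1.6667)·(-1.6667) + (3.3333)·(3.3333) + (-3.6667)·(-3.6667) + (1.3333)·(1.3333) + (3.3333)·(3.3333)) / 5 = 47.3333/5 = 9.4667
  S[A,B] = ((-2.6667)·(-0.3333) + (-1.6667)·(0.6667) + (3.3333)·(1.6667) + (-3.6667)·(0.6667) + (1.3333)·(-0.3333) + (3.3333)·(-2.3333)) / 5 = -5.3333/5 = -1.0667
  S[A,C] = ((-2.6667)·(0.1667) + (-1.6667)·(1.1667) + (3.3333)·(2.1667) + (-3.6667)·(-0.8333) + (1.3333)·(1.1667) + (3.3333)·(-3.8333)) / 5 = -3.3333/5 = -0.6667
  S[B,B] = ((-0.3333)·(-0.3333) + (0.6667)·(0.6667) + (1.6667)·(1.6667) + (0.6667)·(0.6667) + (-0.3333)·(-0.3333) + (-2.3333)·(-2.3333)) / 5 = 9.3333/5 = 1.8667
  S[B,C] = ((-0.3333)·(0.1667) + (0.6667)·(1.1667) + (1.6667)·(2.1667) + (0.6667)·(-0.8333) + (-0.3333)·(1.1667) + (-2.3333)·(-3.8333)) / 5 = 12.3333/5 = 2.4667
  S[C,C] = ((0.1667)·(0.1667) + (1.1667)·(1.1667) + (2.1667)·(2.1667) + (-0.8333)·(-0.8333) + (1.1667)·(1.1667) + (-3.8333)·(-3.8333)) / 5 = 22.8333/5 = 4.5667

S is symmetric (S[j,i] = S[i,j]). Assembling:

S = [[9.4667, -1.0667, -0.6667],
 [-1.0667, 1.8667, 2.4667],
 [-0.6667, 2.4667, 4.5667]]


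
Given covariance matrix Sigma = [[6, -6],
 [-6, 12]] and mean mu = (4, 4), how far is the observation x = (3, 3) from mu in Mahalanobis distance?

Step 1 — centre the observation: (x - mu) = (-1, -1).

Step 2 — invert Sigma. det(Sigma) = 6·12 - (-6)² = 36.
  Sigma^{-1} = (1/det) · [[d, -b], [-b, a]] = [[0.3333, 0.1667],
 [0.1667, 0.1667]].

Step 3 — form the quadratic (x - mu)^T · Sigma^{-1} · (x - mu):
  Sigma^{-1} · (x - mu) = (-0.5, -0.3333).
  (x - mu)^T · [Sigma^{-1} · (x - mu)] = (-1)·(-0.5) + (-1)·(-0.3333) = 0.8333.

Step 4 — take square root: d = √(0.8333) ≈ 0.9129.

d(x, mu) = √(0.8333) ≈ 0.9129


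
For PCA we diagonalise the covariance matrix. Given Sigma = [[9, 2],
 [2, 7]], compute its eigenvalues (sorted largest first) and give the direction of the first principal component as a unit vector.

Step 1 — characteristic polynomial of 2×2 Sigma:
  det(Sigma - λI) = λ² - trace · λ + det = 0.
  trace = 9 + 7 = 16, det = 9·7 - (2)² = 59.
Step 2 — discriminant:
  Δ = trace² - 4·det = 256 - 236 = 20.
Step 3 — eigenvalues:
  λ = (trace ± √Δ)/2 = (16 ± 4.4721)/2,
  λ_1 = 10.2361,  λ_2 = 5.7639.

Step 4 — unit eigenvector for λ_1: solve (Sigma - λ_1 I)v = 0. First row:
  (9 - 10.2361)·v_x + (2)·v_y = 0, i.e. (-1.2361)·v_x + (2)·v_y = 0,
  so v ∝ (b, λ_1 - a) = (2, 1.2361) = u.
  ||u|| = √((2)² + (1.2361)²) = √(5.5279) ≈ 2.3511,
  v_1 = u/||u|| ≈ (0.8507, 0.5257) (||v_1|| = 1).

λ_1 = 10.2361,  λ_2 = 5.7639;  v_1 ≈ (0.8507, 0.5257)


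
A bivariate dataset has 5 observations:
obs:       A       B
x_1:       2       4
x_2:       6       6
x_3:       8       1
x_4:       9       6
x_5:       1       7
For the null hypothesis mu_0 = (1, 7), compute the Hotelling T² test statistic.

Step 1 — sample mean vector:
  mean(A) = (2 + 6 + 8 + 9 + 1) / 5 = 26/5 = 5.2
  mean(B) = (4 + 6 + 1 + 6 + 7) / 5 = 24/5 = 4.8
  x̄ = (5.2, 4.8),  deviation x̄ - mu_0 = (5.2, 4.8) - (1, 7) = (4.2, -2.2).

Step 2 — sample covariance matrix, S[i,j] = (1/(n-1)) · Σ_k (x_{k,i} - mean_i) · (x_{k,j} - mean_j), divisor n-1 = 4:
  S[A,A] = ((-3.2)·(-3.2) + (0.8)·(0.8) + (2.8)·(2.8) + (3.8)·(3.8) + (-4.2)·(-4.2)) / 4 = 50.8/4 = 12.7
  S[A,B] = ((-3.2)·(-0.8) + (0.8)·(1.2) + (2.8)·(-3.8) + (3.8)·(1.2) + (-4.2)·(2.2)) / 4 = -11.8/4 = -2.95
  S[B,B] = ((-0.8)·(-0.8) + (1.2)·(1.2) + (-3.8)·(-3.8) + (1.2)·(1.2) + (2.2)·(2.2)) / 4 = 22.8/4 = 5.7
  S = [[12.7, -2.95],
 [-2.95, 5.7]].

Step 3 — invert S. det(S) = 12.7·5.7 - (-2.95)² = 63.6875.
  S^{-1} = (1/det) · [[d, -b], [-b, a]] = [[0.0895, 0.0463],
 [0.0463, 0.1994]].

Step 4 — quadratic form (x̄ - mu_0)^T · S^{-1} · (x̄ - mu_0):
  S^{-1} · (x̄ - mu_0) = (0.274, -0.2442),
  (x̄ - mu_0)^T · [...] = (4.2)·(0.274) + (-2.2)·(-0.2442) = 1.6879.

Step 5 — scale by n: T² = 5 · 1.6879 = 8.4396.

T² ≈ 8.4396


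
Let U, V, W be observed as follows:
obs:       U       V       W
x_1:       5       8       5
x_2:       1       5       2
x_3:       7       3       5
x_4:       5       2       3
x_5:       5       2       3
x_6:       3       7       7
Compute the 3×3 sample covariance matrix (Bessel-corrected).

Step 1 — column means:
  mean(U) = (5 + 1 + 7 + 5 + 5 + 3) / 6 = 26/6 = 4.3333
  mean(V) = (8 + 5 + 3 + 2 + 2 + 7) / 6 = 27/6 = 4.5
  mean(W) = (5 + 2 + 5 + 3 + 3 + 7) / 6 = 25/6 = 4.1667

Step 2 — sample covariance S[i,j] = (1/(n-1)) · Σ_k (x_{k,i} - mean_i) · (x_{k,j} - mean_j), with n-1 = 5.
  S[U,U] = ((0.6667)·(0.6667) + (-3.3333)·(-3.3333) + (2.6667)·(2.6667) + (0.6667)·(0.6667) + (0.6667)·(0.6667) + (-1.3333)·(-1.3333)) / 5 = 21.3333/5 = 4.2667
  S[U,V] = ((0.6667)·(3.5) + (-3.3333)·(0.5) + (2.6667)·(-1.5) + (0.6667)·(-2.5) + (0.6667)·(-2.5) + (-1.3333)·(2.5)) / 5 = -10/5 = -2
  S[U,W] = ((0.6667)·(0.8333) + (-3.3333)·(-2.1667) + (2.6667)·(0.8333) + (0.6667)·(-1.1667) + (0.6667)·(-1.1667) + (-1.3333)·(2.8333)) / 5 = 4.6667/5 = 0.9333
  S[V,V] = ((3.5)·(3.5) + (0.5)·(0.5) + (-1.5)·(-1.5) + (-2.5)·(-2.5) + (-2.5)·(-2.5) + (2.5)·(2.5)) / 5 = 33.5/5 = 6.7
  S[V,W] = ((3.5)·(0.8333) + (0.5)·(-2.1667) + (-1.5)·(0.8333) + (-2.5)·(-1.1667) + (-2.5)·(-1.1667) + (2.5)·(2.8333)) / 5 = 13.5/5 = 2.7
  S[W,W] = ((0.8333)·(0.8333) + (-2.1667)·(-2.1667) + (0.8333)·(0.8333) + (-1.1667)·(-1.1667) + (-1.1667)·(-1.1667) + (2.8333)·(2.8333)) / 5 = 16.8333/5 = 3.3667

S is symmetric (S[j,i] = S[i,j]). Assembling:

S = [[4.2667, -2, 0.9333],
 [-2, 6.7, 2.7],
 [0.9333, 2.7, 3.3667]]


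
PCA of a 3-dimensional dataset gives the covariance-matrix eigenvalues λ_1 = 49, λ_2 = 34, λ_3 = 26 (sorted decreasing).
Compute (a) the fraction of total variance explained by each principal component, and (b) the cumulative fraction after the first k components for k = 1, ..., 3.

Step 1 — total variance = trace(Sigma) = Σ λ_i = 49 + 34 + 26 = 109.

Step 2 — fraction explained by component i = λ_i / Σ λ:
  PC1: 49/109 = 0.4495
  PC2: 34/109 = 0.3119
  PC3: 26/109 = 0.2385

Step 3 — cumulative fraction after k components = (λ_1 + ... + λ_k) / Σ λ:
  k = 1: 49/109 = 0.4495
  k = 2: (49 + 34)/109 = 83/109 = 0.7615
  k = 3: (49 + 34 + 26)/109 = 109/109 = 1

Summary (fraction, with percent):

explained: PC1 0.4495 (44.95%), PC2 0.3119 (31.19%), PC3 0.2385 (23.85%);  cumulative: 0.4495, 0.7615, 1


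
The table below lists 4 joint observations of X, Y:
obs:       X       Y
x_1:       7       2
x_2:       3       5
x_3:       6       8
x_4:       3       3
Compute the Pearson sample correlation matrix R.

Step 1 — column means:
  mean(X) = (7 + 3 + 6 + 3) / 4 = 19/4 = 4.75
  mean(Y) = (2 + 5 + 8 + 3) / 4 = 18/4 = 4.5

Step 2 — sample variances and covariances s[i,j] = (1/(n-1)) · Σ_k (x_{k,i} - mean_i) · (x_{k,j} - mean_j), with n-1 = 3:
  s[X,X] = ((2.25)·(2.25) + (-1.75)·(-1.75) + (1.25)·(1.25) + (-1.75)·(-1.75)) / 3 = 12.75/3 = 4.25
  s[X,Y] = ((2.25)·(-2.5) + (-1.75)·(0.5) + (1.25)·(3.5) + (-1.75)·(-1.5)) / 3 = 0.5/3 = 0.1667
  s[Y,Y] = ((-2.5)·(-2.5) + (0.5)·(0.5) + (3.5)·(3.5) + (-1.5)·(-1.5)) / 3 = 21/3 = 7
  Sample standard deviations s_i = √(s[i,i]):
  s(X) = √(4.25) = 2.0616
  s(Y) = √(7) = 2.6458

Step 3 — r_{ij} = s_{ij} / (s_i · s_j):
  r[X,X] = 1 (diagonal).
  r[X,Y] = 0.1667 / (2.0616 · 2.6458) = 0.1667 / 5.4544 = 0.0306
  r[Y,Y] = 1 (diagonal).

R is symmetric with unit diagonal. Assembling:

R = [[1, 0.0306],
 [0.0306, 1]]


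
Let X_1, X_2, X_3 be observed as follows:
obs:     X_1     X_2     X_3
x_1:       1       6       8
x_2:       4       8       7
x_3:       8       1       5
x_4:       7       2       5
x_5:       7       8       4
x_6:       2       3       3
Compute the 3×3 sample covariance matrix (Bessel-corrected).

Step 1 — column means:
  mean(X_1) = (1 + 4 + 8 + 7 + 7 + 2) / 6 = 29/6 = 4.8333
  mean(X_2) = (6 + 8 + 1 + 2 + 8 + 3) / 6 = 28/6 = 4.6667
  mean(X_3) = (8 + 7 + 5 + 5 + 4 + 3) / 6 = 32/6 = 5.3333

Step 2 — sample covariance S[i,j] = (1/(n-1)) · Σ_k (x_{k,i} - mean_i) · (x_{k,j} - mean_j), with n-1 = 5.
  S[X_1,X_1] = ((-3.8333)·(-3.8333) + (-0.8333)·(-0.8333) + (3.1667)·(3.1667) + (2.1667)·(2.1667) + (2.1667)·(2.1667) + (-2.8333)·(-2.8333)) / 5 = 42.8333/5 = 8.5667
  S[X_1,X_2] = ((-3.8333)·(1.3333) + (-0.8333)·(3.3333) + (3.1667)·(-3.6667) + (2.1667)·(-2.6667) + (2.1667)·(3.3333) + (-2.8333)·(-1.6667)) / 5 = -13.3333/5 = -2.6667
  S[X_1,X_3] = ((-3.8333)·(2.6667) + (-0.8333)·(1.6667) + (3.1667)·(-0.3333) + (2.1667)·(-0.3333) + (2.1667)·(-1.3333) + (-2.8333)·(-2.3333)) / 5 = -9.6667/5 = -1.9333
  S[X_2,X_2] = ((1.3333)·(1.3333) + (3.3333)·(3.3333) + (-3.6667)·(-3.6667) + (-2.6667)·(-2.6667) + (3.3333)·(3.3333) + (-1.6667)·(-1.6667)) / 5 = 47.3333/5 = 9.4667
  S[X_2,X_3] = ((1.3333)·(2.6667) + (3.3333)·(1.6667) + (-3.6667)·(-0.3333) + (-2.6667)·(-0.3333) + (3.3333)·(-1.3333) + (-1.6667)·(-2.3333)) / 5 = 10.6667/5 = 2.1333
  S[X_3,X_3] = ((2.6667)·(2.6667) + (1.6667)·(1.6667) + (-0.3333)·(-0.3333) + (-0.3333)·(-0.3333) + (-1.3333)·(-1.3333) + (-2.3333)·(-2.3333)) / 5 = 17.3333/5 = 3.4667

S is symmetric (S[j,i] = S[i,j]). Assembling:

S = [[8.5667, -2.6667, -1.9333],
 [-2.6667, 9.4667, 2.1333],
 [-1.9333, 2.1333, 3.4667]]


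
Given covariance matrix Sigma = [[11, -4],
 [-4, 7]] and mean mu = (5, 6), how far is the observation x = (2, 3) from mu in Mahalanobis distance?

Step 1 — centre the observation: (x - mu) = (-3, -3).

Step 2 — invert Sigma. det(Sigma) = 11·7 - (-4)² = 61.
  Sigma^{-1} = (1/det) · [[d, -b], [-b, a]] = [[0.1148, 0.0656],
 [0.0656, 0.1803]].

Step 3 — form the quadratic (x - mu)^T · Sigma^{-1} · (x - mu):
  Sigma^{-1} · (x - mu) = (-0.541, -0.7377).
  (x - mu)^T · [Sigma^{-1} · (x - mu)] = (-3)·(-0.541) + (-3)·(-0.7377) = 3.8361.

Step 4 — take square root: d = √(3.8361) ≈ 1.9586.

d(x, mu) = √(3.8361) ≈ 1.9586


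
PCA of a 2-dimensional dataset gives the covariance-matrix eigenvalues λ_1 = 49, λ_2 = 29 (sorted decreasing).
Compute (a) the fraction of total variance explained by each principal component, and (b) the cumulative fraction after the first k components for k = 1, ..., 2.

Step 1 — total variance = trace(Sigma) = Σ λ_i = 49 + 29 = 78.

Step 2 — fraction explained by component i = λ_i / Σ λ:
  PC1: 49/78 = 0.6282
  PC2: 29/78 = 0.3718

Step 3 — cumulative fraction after k components = (λ_1 + ... + λ_k) / Σ λ:
  k = 1: 49/78 = 0.6282
  k = 2: (49 + 29)/78 = 78/78 = 1

Summary (fraction, with percent):

explained: PC1 0.6282 (62.82%), PC2 0.3718 (37.18%);  cumulative: 0.6282, 1


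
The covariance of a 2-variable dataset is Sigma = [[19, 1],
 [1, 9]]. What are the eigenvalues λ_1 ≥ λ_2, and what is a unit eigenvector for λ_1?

Step 1 — characteristic polynomial of 2×2 Sigma:
  det(Sigma - λI) = λ² - trace · λ + det = 0.
  trace = 19 + 9 = 28, det = 19·9 - (1)² = 170.
Step 2 — discriminant:
  Δ = trace² - 4·det = 784 - 680 = 104.
Step 3 — eigenvalues:
  λ = (trace ± √Δ)/2 = (28 ± 10.198)/2,
  λ_1 = 19.099,  λ_2 = 8.901.

Step 4 — unit eigenvector for λ_1: solve (Sigma - λ_1 I)v = 0. First row:
  (19 - 19.099)·v_x + (1)·v_y = 0, i.e. (-0.099)·v_x + (1)·v_y = 0,
  so v ∝ (b, λ_1 - a) = (1, 0.099) = u.
  ||u|| = √((1)² + (0.099)²) = √(1.0098) ≈ 1.0049,
  v_1 = u/||u|| ≈ (0.9951, 0.0985) (||v_1|| = 1).

λ_1 = 19.099,  λ_2 = 8.901;  v_1 ≈ (0.9951, 0.0985)


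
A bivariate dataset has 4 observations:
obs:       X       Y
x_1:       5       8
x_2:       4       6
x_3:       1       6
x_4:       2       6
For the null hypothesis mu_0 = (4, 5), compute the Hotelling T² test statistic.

Step 1 — sample mean vector:
  mean(X) = (5 + 4 + 1 + 2) / 4 = 12/4 = 3
  mean(Y) = (8 + 6 + 6 + 6) / 4 = 26/4 = 6.5
  x̄ = (3, 6.5),  deviation x̄ - mu_0 = (3, 6.5) - (4, 5) = (-1, 1.5).

Step 2 — sample covariance matrix, S[i,j] = (1/(n-1)) · Σ_k (x_{k,i} - mean_i) · (x_{k,j} - mean_j), divisor n-1 = 3:
  S[X,X] = ((2)·(2) + (1)·(1) + (-2)·(-2) + (-1)·(-1)) / 3 = 10/3 = 3.3333
  S[X,Y] = ((2)·(1.5) + (1)·(-0.5) + (-2)·(-0.5) + (-1)·(-0.5)) / 3 = 4/3 = 1.3333
  S[Y,Y] = ((1.5)·(1.5) + (-0.5)·(-0.5) + (-0.5)·(-0.5) + (-0.5)·(-0.5)) / 3 = 3/3 = 1
  S = [[3.3333, 1.3333],
 [1.3333, 1]].

Step 3 — invert S. det(S) = 3.3333·1 - (1.3333)² = 1.5556.
  S^{-1} = (1/det) · [[d, -b], [-b, a]] = [[0.6429, -0.8571],
 [-0.8571, 2.1429]].

Step 4 — quadratic form (x̄ - mu_0)^T · S^{-1} · (x̄ - mu_0):
  S^{-1} · (x̄ - mu_0) = (-1.9286, 4.0714),
  (x̄ - mu_0)^T · [...] = (-1)·(-1.9286) + (1.5)·(4.0714) = 8.0357.

Step 5 — scale by n: T² = 4 · 8.0357 = 32.1429.

T² ≈ 32.1429
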